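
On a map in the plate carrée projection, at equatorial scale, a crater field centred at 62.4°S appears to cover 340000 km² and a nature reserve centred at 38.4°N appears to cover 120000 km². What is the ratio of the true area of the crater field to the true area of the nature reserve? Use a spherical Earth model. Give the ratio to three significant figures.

Plate carrée has h = 1 and k = sec φ, giving areal scale sec φ; true area = (apparent area) · cos φ.
True area of crater field: 340000 × cos(62.4°) = 340000 × 0.4633 = 157500 km².
True area of nature reserve: 120000 × cos(38.4°) = 120000 × 0.7837 = 94040 km².
Ratio = 157500 / 94040 ≈ 1.67.

1.67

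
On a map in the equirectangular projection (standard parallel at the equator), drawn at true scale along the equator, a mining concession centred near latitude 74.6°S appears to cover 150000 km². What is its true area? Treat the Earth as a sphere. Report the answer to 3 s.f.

39800 km²

Plate carrée maps x = Rλ, y = Rφ. The meridian scale is h = 1 and the parallel scale is k = 1/cos φ = sec φ.
Areal scale = h·k = 1 × sec φ; at 74.6°, h = 1.000, k = 3.766, so h·k = 3.766.
True area = apparent / (areal scale) = 150000 / 3.766 ≈ 39800 km².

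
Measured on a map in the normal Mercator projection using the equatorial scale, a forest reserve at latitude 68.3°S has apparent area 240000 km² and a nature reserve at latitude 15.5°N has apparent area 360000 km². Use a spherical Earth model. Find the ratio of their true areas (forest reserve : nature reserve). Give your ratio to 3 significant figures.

0.0982

On Mercator the areal scale is sec²φ, so true area = apparent × cos²φ.
True area of forest reserve: 240000 × cos²(68.3°) = 240000 × 0.1367 = 32810 km².
True area of nature reserve: 360000 × cos²(15.5°) = 360000 × 0.9286 = 334300 km².
Ratio = 32810 / 334300 ≈ 0.0982.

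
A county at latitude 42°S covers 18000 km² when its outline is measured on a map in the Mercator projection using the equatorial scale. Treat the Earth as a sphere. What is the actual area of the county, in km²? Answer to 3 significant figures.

9940 km²

Mercator is conformal, so the point scale is isotropic: h = k = sec φ = 1/cos φ.
Areal scale = k² = sec²φ = 1/cos²(42°) = 1/0.7431² = 1.811.
True area = apparent / (areal scale) = 18000 / 1.811 ≈ 9940 km².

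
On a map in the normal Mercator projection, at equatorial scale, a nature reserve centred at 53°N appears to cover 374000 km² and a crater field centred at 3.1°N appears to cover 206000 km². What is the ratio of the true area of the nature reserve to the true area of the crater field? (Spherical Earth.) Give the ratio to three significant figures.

On Mercator the areal scale is sec²φ, so true area = apparent × cos²φ.
True area of nature reserve: 374000 × cos²(53°) = 374000 × 0.3622 = 135500 km².
True area of crater field: 206000 × cos²(3.1°) = 206000 × 0.9971 = 205400 km².
Ratio = 135500 / 205400 ≈ 0.659.

0.659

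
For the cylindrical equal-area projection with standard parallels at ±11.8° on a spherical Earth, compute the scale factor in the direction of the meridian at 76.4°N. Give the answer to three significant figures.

0.240

Cylindrical equal-area (φ₀ = 11.8°): h = cos φ / cos 11.8° along meridians, k = cos 11.8° / cos φ along parallels; h·k = 1.
h = cos 76.4° / cos 11.8° = 0.2351/0.9789 = 0.2402.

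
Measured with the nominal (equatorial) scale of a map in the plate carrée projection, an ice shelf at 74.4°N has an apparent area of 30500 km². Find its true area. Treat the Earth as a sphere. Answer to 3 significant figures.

Plate carrée maps x = Rλ, y = Rφ. The meridian scale is h = 1 and the parallel scale is k = 1/cos φ = sec φ.
Areal scale = h·k = 1 × sec φ; at 74.4°, h = 1.000, k = 3.719, so h·k = 3.719.
True area = apparent / (areal scale) = 30500 / 3.719 ≈ 8200 km².

8200 km²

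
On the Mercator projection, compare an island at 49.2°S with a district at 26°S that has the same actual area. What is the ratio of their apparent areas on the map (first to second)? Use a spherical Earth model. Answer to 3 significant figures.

On Mercator, area is exaggerated by sec²φ = 1/cos²φ.
At 49.2°: sec²(49.2°) = 1/0.6534² = 2.342.
At 26°: sec²(26°) = 1/0.8988² = 1.238.
Ratio = 2.342/1.238 = cos²(26°)/cos²(49.2°) ≈ 1.89.

1.89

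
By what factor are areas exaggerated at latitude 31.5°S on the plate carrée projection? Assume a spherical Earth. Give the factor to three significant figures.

For the equirectangular projection with φ₀ = 0 (plate carrée), h = 1 along meridians and k = sec φ along parallels.
Areal scale = h·k = 1 × sec φ; at 31.5°, h = 1.000, k = 1.173, so h·k = 1.173.

1.17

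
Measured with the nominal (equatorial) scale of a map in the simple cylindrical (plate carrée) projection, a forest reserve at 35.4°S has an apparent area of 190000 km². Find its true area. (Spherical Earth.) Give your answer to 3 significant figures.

For the equirectangular projection with φ₀ = 0 (plate carrée), h = 1 along meridians and k = sec φ along parallels.
Areal scale = h·k = 1 × sec φ; at 35.4°, h = 1.000, k = 1.227, so h·k = 1.227.
True area = apparent / (areal scale) = 190000 / 1.227 ≈ 155000 km².

155000 km²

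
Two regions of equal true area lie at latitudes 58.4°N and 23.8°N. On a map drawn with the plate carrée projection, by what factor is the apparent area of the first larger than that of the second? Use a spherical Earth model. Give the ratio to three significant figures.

1.75

Plate carrée maps x = Rλ, y = Rφ. The meridian scale is h = 1 and the parallel scale is k = 1/cos φ = sec φ.
Areal scale at 58.4°: h·k = 1.000 × 1.908 = 1.908.
Areal scale at 23.8°: h·k = 1.000 × 1.093 = 1.093.
Ratio = 1.908/1.093 ≈ 1.75.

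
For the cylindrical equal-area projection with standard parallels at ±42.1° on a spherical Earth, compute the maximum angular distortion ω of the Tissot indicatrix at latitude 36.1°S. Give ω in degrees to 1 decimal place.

For cylindrical equal-area with standard parallel φ₀, h = cos φ / cos φ₀ and k = cos φ₀ / cos φ, so h·k = 1.
At 36.1°: h = 1.089, k = 0.9183; principal scales a = 1.089, b = 0.9183.
sin(ω/2) = (a − b)/(a + b) = 0.1707/2.007 = 0.08503, so ω = 2 arcsin(0.08503) ≈ 9.8°.

9.8°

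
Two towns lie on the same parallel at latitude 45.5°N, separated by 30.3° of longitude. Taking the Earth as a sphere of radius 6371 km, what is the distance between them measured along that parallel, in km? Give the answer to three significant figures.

2360 km

Arc length along a parallel = R cos φ · Δλ (with Δλ in radians).
= 6371 × cos 45.5° × (30.3° × π/180) = 6371 × 0.7009 × 0.5288 ≈ 2360 km.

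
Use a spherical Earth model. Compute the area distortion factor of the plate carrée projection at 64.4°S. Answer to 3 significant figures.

2.31

Plate carrée maps x = Rλ, y = Rφ. The meridian scale is h = 1 and the parallel scale is k = 1/cos φ = sec φ.
Areal scale = h·k = 1 × sec φ; at 64.4°, h = 1.000, k = 2.314, so h·k = 2.314.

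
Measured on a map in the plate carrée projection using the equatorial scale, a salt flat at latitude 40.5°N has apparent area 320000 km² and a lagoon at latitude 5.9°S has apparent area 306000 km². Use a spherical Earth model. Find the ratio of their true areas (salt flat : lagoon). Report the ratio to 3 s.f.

On the plate carrée, areal scale = h·k = 1 × sec φ, so true area = apparent × cos φ.
True area of salt flat: 320000 × cos(40.5°) = 320000 × 0.7604 = 243300 km².
True area of lagoon: 306000 × cos(5.9°) = 306000 × 0.9947 = 304400 km².
Ratio = 243300 / 304400 ≈ 0.799.

0.799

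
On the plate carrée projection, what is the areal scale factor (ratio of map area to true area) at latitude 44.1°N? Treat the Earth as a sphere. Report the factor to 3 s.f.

In the plate carrée (x = Rλ, y = Rφ), meridians are true-scale (h = 1) and parallels are stretched by k = sec φ.
Areal scale = h·k = 1 × sec φ; at 44.1°, h = 1.000, k = 1.393, so h·k = 1.393.

1.39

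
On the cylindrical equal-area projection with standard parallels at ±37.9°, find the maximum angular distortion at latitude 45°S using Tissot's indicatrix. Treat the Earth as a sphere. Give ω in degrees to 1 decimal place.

12.5°

A cylindrical equal-area projection with standard parallel φ₀ has meridian scale h = cos φ / cos φ₀ and parallel scale k = cos φ₀ / cos φ (so areas are preserved, h·k = 1).
At 45°: h = 0.8961, k = 1.116; principal scales a = 1.116, b = 0.8961.
sin(ω/2) = (a − b)/(a + b) = 0.2198/2.012 = 0.1093, so ω = 2 arcsin(0.1093) ≈ 12.5°.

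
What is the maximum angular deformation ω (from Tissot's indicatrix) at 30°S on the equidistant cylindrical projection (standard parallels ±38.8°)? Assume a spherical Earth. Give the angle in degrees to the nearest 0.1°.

6.0°

The equidistant cylindrical projection with φ₀ = 38.8° has h = 1 (meridians true) and k = cos φ₀ / cos φ along parallels.
At 30°: h = 1.000, k = 0.8999; principal scales a = 1.000, b = 0.8999.
sin(ω/2) = (a − b)/(a + b) = 0.1001/1.900 = 0.05269, so ω = 2 arcsin(0.05269) ≈ 6.0°.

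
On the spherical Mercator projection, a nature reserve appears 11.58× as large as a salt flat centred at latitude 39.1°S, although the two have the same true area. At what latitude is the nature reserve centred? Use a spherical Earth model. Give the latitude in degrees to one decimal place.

76.8°

Mercator areal scale is sec²φ, so apparent-area ratio = sec²φ₁ / sec²φ₂ = cos²φ₂ / cos²φ₁.
cos²φ₂ / cos²φ₁ = 11.58  ⇒  cos φ₁ = cos 39.1° / √11.58 = 0.7760/3.403 = 0.2281.
φ₁ = arccos(0.2281) ≈ 76.8°.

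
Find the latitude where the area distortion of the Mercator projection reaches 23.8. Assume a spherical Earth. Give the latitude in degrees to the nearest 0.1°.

Mercator areal scale is sec²φ.
sec²φ = 23.8  ⇒  cos²φ = 0.04202  ⇒  cos φ = 0.2050.
φ = arccos(0.2050) ≈ 78.2°.

78.2°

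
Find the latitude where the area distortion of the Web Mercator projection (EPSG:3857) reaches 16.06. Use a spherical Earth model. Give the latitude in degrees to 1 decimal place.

Mercator areal scale is sec²φ.
sec²φ = 16.06  ⇒  cos²φ = 0.06227  ⇒  cos φ = 0.2495.
φ = arccos(0.2495) ≈ 75.6°.

75.6°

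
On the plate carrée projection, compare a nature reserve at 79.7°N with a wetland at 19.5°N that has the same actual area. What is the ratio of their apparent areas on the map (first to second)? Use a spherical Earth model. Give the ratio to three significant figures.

For the equirectangular projection with φ₀ = 0 (plate carrée), h = 1 along meridians and k = sec φ along parallels.
Areal scale at 79.7°: h·k = 1.000 × 5.593 = 5.593.
Areal scale at 19.5°: h·k = 1.000 × 1.061 = 1.061.
Ratio = 5.593/1.061 ≈ 5.27.

5.27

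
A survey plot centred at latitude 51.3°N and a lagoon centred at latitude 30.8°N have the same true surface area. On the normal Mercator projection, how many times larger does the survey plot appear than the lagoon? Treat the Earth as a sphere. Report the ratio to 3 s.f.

Mercator areal scale is sec²φ.
At 51.3°: sec²(51.3°) = 1/0.6252² = 2.558.
At 30.8°: sec²(30.8°) = 1/0.8590² = 1.355.
Ratio = 2.558/1.355 = cos²(30.8°)/cos²(51.3°) ≈ 1.89.

1.89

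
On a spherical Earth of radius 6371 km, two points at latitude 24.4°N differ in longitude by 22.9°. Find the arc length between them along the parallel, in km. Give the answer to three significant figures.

2320 km

Arc length along a parallel = R cos φ · Δλ (with Δλ in radians).
= 6371 × cos 24.4° × (22.9° × π/180) = 6371 × 0.9107 × 0.3997 ≈ 2320 km.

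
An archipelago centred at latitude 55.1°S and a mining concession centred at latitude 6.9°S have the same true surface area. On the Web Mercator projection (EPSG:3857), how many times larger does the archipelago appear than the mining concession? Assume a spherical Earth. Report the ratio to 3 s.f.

Mercator areal scale is sec²φ.
At 55.1°: sec²(55.1°) = 1/0.5721² = 3.055.
At 6.9°: sec²(6.9°) = 1/0.9928² = 1.015.
Ratio = 3.055/1.015 = cos²(6.9°)/cos²(55.1°) ≈ 3.01.

3.01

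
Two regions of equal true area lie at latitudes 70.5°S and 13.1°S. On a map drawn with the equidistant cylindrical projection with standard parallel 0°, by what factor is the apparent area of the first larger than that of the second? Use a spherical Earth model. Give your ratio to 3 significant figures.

Plate carrée maps x = Rλ, y = Rφ. The meridian scale is h = 1 and the parallel scale is k = 1/cos φ = sec φ.
Areal scale at 70.5°: h·k = 1.000 × 2.996 = 2.996.
Areal scale at 13.1°: h·k = 1.000 × 1.027 = 1.027.
Ratio = 2.996/1.027 ≈ 2.92.

2.92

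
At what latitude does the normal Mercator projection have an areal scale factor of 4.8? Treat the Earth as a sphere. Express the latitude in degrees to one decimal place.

62.8°

Mercator areal scale is sec²φ.
sec²φ = 4.8  ⇒  cos²φ = 0.2083  ⇒  cos φ = 0.4564.
φ = arccos(0.4564) ≈ 62.8°.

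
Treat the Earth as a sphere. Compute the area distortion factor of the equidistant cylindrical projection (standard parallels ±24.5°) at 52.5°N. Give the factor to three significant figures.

With standard parallel φ₀ = 24.5°, the equirectangular projection gives x = Rλ cos φ₀, y = Rφ, so h = 1 and k = cos 24.5° / cos φ.
Areal scale = h·k = 1 × cos φ₀ / cos φ; at 52.5°, h = 1.000, k = 1.495, so h·k = 1.495.

1.49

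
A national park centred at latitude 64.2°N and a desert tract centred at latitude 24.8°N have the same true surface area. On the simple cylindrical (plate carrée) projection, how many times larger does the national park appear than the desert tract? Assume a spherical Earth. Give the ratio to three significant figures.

2.09

In the plate carrée (x = Rλ, y = Rφ), meridians are true-scale (h = 1) and parallels are stretched by k = sec φ.
Areal scale at 64.2°: h·k = 1.000 × 2.298 = 2.298.
Areal scale at 24.8°: h·k = 1.000 × 1.102 = 1.102.
Ratio = 2.298/1.102 ≈ 2.09.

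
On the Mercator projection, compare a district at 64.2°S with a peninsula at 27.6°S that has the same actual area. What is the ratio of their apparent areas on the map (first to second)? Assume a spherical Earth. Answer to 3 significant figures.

4.15

Mercator is conformal with k = sec φ, so areal scale = k² = sec²φ.
At 64.2°: sec²(64.2°) = 1/0.4352² = 5.279.
At 27.6°: sec²(27.6°) = 1/0.8862² = 1.273.
Ratio = 5.279/1.273 = cos²(27.6°)/cos²(64.2°) ≈ 4.15.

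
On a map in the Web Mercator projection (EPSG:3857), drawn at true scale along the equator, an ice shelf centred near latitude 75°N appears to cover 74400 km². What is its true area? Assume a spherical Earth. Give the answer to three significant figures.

4980 km²

The Mercator projection is conformal; its linear scale factor is the same in every direction and equals sec φ = 1/cos φ.
Areal scale = k² = sec²φ = 1/cos²(75°) = 1/0.2588² = 14.93.
True area = apparent / (areal scale) = 74400 / 14.93 ≈ 4980 km².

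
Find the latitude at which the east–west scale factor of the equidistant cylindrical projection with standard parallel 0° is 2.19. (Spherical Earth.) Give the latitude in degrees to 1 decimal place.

62.8°

Plate carrée: h = 1, k = sec φ along parallels.
sec φ = 2.19  ⇒  cos φ = 0.4566  ⇒  φ ≈ 62.8°.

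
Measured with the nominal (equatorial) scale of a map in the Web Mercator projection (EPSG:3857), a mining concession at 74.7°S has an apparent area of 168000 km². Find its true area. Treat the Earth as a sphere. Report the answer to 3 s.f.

The Mercator projection is conformal; its linear scale factor is the same in every direction and equals sec φ = 1/cos φ.
Areal scale = k² = sec²φ = 1/cos²(74.7°) = 1/0.2639² = 14.36.
True area = apparent / (areal scale) = 168000 / 14.36 ≈ 11700 km².

11700 km²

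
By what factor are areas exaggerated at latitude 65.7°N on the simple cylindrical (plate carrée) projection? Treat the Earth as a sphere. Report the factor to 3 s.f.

For the equirectangular projection with φ₀ = 0 (plate carrée), h = 1 along meridians and k = sec φ along parallels.
Areal scale = h·k = 1 × sec φ; at 65.7°, h = 1.000, k = 2.430, so h·k = 2.430.

2.43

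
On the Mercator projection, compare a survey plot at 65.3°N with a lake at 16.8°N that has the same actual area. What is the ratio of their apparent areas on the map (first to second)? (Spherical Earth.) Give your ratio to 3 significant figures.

On Mercator, area is exaggerated by sec²φ = 1/cos²φ.
At 65.3°: sec²(65.3°) = 1/0.4179² = 5.727.
At 16.8°: sec²(16.8°) = 1/0.9573² = 1.091.
Ratio = 5.727/1.091 = cos²(16.8°)/cos²(65.3°) ≈ 5.25.

5.25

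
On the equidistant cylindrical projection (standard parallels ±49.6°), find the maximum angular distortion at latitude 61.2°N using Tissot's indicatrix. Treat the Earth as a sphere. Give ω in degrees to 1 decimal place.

With standard parallel φ₀ = 49.6°, the equirectangular projection gives x = Rλ cos φ₀, y = Rφ, so h = 1 and k = cos 49.6° / cos φ.
At 61.2°: h = 1.000, k = 1.345; principal scales a = 1.345, b = 1.000.
sin(ω/2) = (a − b)/(a + b) = 0.3453/2.345 = 0.1472, so ω = 2 arcsin(0.1472) ≈ 16.9°.

16.9°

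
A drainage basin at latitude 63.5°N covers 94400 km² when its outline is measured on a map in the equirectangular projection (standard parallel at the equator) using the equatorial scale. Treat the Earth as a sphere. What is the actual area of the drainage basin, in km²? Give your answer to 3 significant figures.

Plate carrée maps x = Rλ, y = Rφ. The meridian scale is h = 1 and the parallel scale is k = 1/cos φ = sec φ.
Areal scale = h·k = 1 × sec φ; at 63.5°, h = 1.000, k = 2.241, so h·k = 2.241.
True area = apparent / (areal scale) = 94400 / 2.241 ≈ 42100 km².

42100 km²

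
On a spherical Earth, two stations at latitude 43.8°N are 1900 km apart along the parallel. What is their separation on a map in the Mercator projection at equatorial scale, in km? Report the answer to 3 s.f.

The Mercator projection is conformal; its linear scale factor is the same in every direction and equals sec φ = 1/cos φ.
Along the parallel, k = sec 43.8° = 1/0.7218 = 1.386.
Map distance = 1900 × 1.386 ≈ 2630 km.

2630 km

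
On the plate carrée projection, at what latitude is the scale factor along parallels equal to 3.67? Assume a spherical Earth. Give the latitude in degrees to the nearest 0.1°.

Plate carrée: h = 1, k = sec φ along parallels.
sec φ = 3.67  ⇒  cos φ = 0.2725  ⇒  φ ≈ 74.2°.

74.2°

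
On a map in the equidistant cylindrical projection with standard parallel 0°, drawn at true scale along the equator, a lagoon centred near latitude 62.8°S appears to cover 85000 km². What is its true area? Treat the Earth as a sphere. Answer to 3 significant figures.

38900 km²

For the equirectangular projection with φ₀ = 0 (plate carrée), h = 1 along meridians and k = sec φ along parallels.
Areal scale = h·k = 1 × sec φ; at 62.8°, h = 1.000, k = 2.188, so h·k = 2.188.
True area = apparent / (areal scale) = 85000 / 2.188 ≈ 38900 km².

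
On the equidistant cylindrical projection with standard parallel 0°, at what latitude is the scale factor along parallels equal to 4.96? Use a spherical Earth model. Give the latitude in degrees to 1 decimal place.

78.4°

Plate carrée: h = 1, k = sec φ along parallels.
sec φ = 4.96  ⇒  cos φ = 0.2016  ⇒  φ ≈ 78.4°.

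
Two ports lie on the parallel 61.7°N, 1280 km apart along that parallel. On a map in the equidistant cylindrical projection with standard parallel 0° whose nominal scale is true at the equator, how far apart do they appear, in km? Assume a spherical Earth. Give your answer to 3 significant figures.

Plate carrée maps x = Rλ, y = Rφ. The meridian scale is h = 1 and the parallel scale is k = 1/cos φ = sec φ.
Along the parallel, k = sec 61.7° = 1/0.4741 = 2.109.
Map distance = 1280 × 2.109 ≈ 2700 km.

2700 km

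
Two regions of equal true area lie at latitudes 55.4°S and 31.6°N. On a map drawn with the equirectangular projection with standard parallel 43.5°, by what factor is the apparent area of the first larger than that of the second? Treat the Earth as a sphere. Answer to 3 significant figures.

1.50

The equidistant cylindrical projection with φ₀ = 43.5° has h = 1 (meridians true) and k = cos φ₀ / cos φ along parallels.
Areal scale at 55.4°: h·k = 1.000 × 1.277 = 1.277.
Areal scale at 31.6°: h·k = 1.000 × 0.8517 = 0.8517.
Ratio = 1.277/0.8517 ≈ 1.50.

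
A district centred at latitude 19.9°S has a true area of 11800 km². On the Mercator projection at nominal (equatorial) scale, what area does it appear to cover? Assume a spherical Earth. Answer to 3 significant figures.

Mercator is conformal, so the point scale is isotropic: h = k = sec φ = 1/cos φ.
Areal scale = k² = sec²φ = 1/cos²(19.9°) = 1/0.9403² = 1.131.
Apparent area = 11800 × 1.131 ≈ 13300 km².

13300 km²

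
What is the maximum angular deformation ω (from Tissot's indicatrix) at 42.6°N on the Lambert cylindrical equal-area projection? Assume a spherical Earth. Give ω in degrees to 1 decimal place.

34.6°

The Lambert cylindrical equal-area projection is the cylindrical equal-area projection with its standard parallel at the equator (φ₀ = 0). A cylindrical equal-area projection with standard parallel φ₀ has meridian scale h = cos φ / cos φ₀ and parallel scale k = cos φ₀ / cos φ (so areas are preserved, h·k = 1).
At 42.6°: h = 0.7361, k = 1.359; principal scales a = 1.359, b = 0.7361.
sin(ω/2) = (a − b)/(a + b) = 0.6224/2.095 = 0.2972, so ω = 2 arcsin(0.2972) ≈ 34.6°.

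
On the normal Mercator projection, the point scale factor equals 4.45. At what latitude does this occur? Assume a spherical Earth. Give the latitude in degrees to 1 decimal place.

77.0°

Mercator scale is k = sec φ = 1/cos φ.
1/cos φ = 4.45  ⇒  cos φ = 0.2247  ⇒  φ = arccos(0.2247) ≈ 77.0°.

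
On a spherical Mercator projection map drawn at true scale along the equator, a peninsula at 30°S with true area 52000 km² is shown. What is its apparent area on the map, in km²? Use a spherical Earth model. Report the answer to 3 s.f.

69300 km²

The Mercator projection is conformal; its linear scale factor is the same in every direction and equals sec φ = 1/cos φ.
Areal scale = k² = sec²φ = 1/cos²(30°) = 1/0.8660² = 1.333.
Apparent area = 52000 × 1.333 ≈ 69300 km².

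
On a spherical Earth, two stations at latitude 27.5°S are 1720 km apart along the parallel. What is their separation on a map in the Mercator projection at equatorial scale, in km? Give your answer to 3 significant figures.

The Mercator projection is conformal; its linear scale factor is the same in every direction and equals sec φ = 1/cos φ.
Along the parallel, k = sec 27.5° = 1/0.8870 = 1.127.
Map distance = 1720 × 1.127 ≈ 1940 km.

1940 km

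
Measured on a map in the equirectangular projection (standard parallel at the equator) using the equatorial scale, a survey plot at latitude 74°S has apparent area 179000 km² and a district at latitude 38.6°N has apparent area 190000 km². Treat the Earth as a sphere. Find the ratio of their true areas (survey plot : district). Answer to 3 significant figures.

0.332

On the plate carrée, areal scale = h·k = 1 × sec φ, so true area = apparent × cos φ.
True area of survey plot: 179000 × cos(74°) = 179000 × 0.2756 = 49340 km².
True area of district: 190000 × cos(38.6°) = 190000 × 0.7815 = 148500 km².
Ratio = 49340 / 148500 ≈ 0.332.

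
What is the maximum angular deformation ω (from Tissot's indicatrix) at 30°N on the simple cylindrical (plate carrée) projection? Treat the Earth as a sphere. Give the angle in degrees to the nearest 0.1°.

8.2°

In the plate carrée (x = Rλ, y = Rφ), meridians are true-scale (h = 1) and parallels are stretched by k = sec φ.
At 30°: h = 1.000, k = 1.155; principal scales a = 1.155, b = 1.000.
sin(ω/2) = (a − b)/(a + b) = 0.1547/2.155 = 0.07180, so ω = 2 arcsin(0.07180) ≈ 8.2°.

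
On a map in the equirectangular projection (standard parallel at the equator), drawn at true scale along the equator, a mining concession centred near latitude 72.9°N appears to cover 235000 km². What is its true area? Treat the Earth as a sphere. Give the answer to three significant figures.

For the equirectangular projection with φ₀ = 0 (plate carrée), h = 1 along meridians and k = sec φ along parallels.
Areal scale = h·k = 1 × sec φ; at 72.9°, h = 1.000, k = 3.401, so h·k = 3.401.
True area = apparent / (areal scale) = 235000 / 3.401 ≈ 69100 km².

69100 km²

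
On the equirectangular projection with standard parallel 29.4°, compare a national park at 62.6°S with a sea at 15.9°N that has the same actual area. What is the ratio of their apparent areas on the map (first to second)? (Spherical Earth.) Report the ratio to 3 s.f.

With standard parallel φ₀ = 29.4°, the equirectangular projection gives x = Rλ cos φ₀, y = Rφ, so h = 1 and k = cos 29.4° / cos φ.
Areal scale at 62.6°: h·k = 1.000 × 1.893 = 1.893.
Areal scale at 15.9°: h·k = 1.000 × 0.9059 = 0.9059.
Ratio = 1.893/0.9059 ≈ 2.09.

2.09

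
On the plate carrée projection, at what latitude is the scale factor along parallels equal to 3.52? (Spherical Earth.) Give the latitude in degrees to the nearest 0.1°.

73.5°

Plate carrée: h = 1, k = sec φ along parallels.
sec φ = 3.52  ⇒  cos φ = 0.2841  ⇒  φ ≈ 73.5°.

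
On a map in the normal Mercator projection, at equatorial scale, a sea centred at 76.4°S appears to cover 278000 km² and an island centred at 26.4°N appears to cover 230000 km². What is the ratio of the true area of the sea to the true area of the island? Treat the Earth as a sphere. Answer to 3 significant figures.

0.0833

Since Mercator area scale is 1/cos²φ, the true area equals the apparent area multiplied by cos²φ.
True area of sea: 278000 × cos²(76.4°) = 278000 × 0.05529 = 15370 km².
True area of island: 230000 × cos²(26.4°) = 230000 × 0.8023 = 184500 km².
Ratio = 15370 / 184500 ≈ 0.0833.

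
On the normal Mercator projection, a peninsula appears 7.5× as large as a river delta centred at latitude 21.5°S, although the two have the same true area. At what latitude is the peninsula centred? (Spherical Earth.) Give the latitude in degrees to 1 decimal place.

For equal true areas on Mercator, apparent areas scale as sec²φ, so the ratio is cos²φ₂ / cos²φ₁.
cos²φ₂ / cos²φ₁ = 7.5  ⇒  cos φ₁ = cos 21.5° / √7.5 = 0.9304/2.739 = 0.3397.
φ₁ = arccos(0.3397) ≈ 70.1°.

70.1°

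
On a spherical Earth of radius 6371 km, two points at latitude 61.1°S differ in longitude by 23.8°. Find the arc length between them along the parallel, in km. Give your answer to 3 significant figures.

Arc length along a parallel = R cos φ · Δλ (with Δλ in radians).
= 6371 × cos 61.1° × (23.8° × π/180) = 6371 × 0.4833 × 0.4154 ≈ 1280 km.

1280 km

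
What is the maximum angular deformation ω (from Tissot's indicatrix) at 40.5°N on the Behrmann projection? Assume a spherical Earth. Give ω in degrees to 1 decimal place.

14.9°

Behrmann is a cylindrical equal-area projection with standard parallels at ±30°. For cylindrical equal-area with standard parallel φ₀, h = cos φ / cos φ₀ and k = cos φ₀ / cos φ, so h·k = 1.
At 40.5°: h = 0.8780, k = 1.139; principal scales a = 1.139, b = 0.8780.
sin(ω/2) = (a − b)/(a + b) = 0.2609/2.017 = 0.1293, so ω = 2 arcsin(0.1293) ≈ 14.9°.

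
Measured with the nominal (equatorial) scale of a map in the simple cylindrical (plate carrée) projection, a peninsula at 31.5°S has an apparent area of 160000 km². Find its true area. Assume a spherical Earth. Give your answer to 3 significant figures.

For the equirectangular projection with φ₀ = 0 (plate carrée), h = 1 along meridians and k = sec φ along parallels.
Areal scale = h·k = 1 × sec φ; at 31.5°, h = 1.000, k = 1.173, so h·k = 1.173.
True area = apparent / (areal scale) = 160000 / 1.173 ≈ 136000 km².

136000 km²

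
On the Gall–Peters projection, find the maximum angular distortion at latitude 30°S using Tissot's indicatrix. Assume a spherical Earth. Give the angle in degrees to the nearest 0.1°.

23.1°

The Gall–Peters projection is cylindrical equal-area with φ₀ = 45°. A cylindrical equal-area projection with standard parallel φ₀ has meridian scale h = cos φ / cos φ₀ and parallel scale k = cos φ₀ / cos φ (so areas are preserved, h·k = 1).
At 30°: h = 1.225, k = 0.8165; principal scales a = 1.225, b = 0.8165.
sin(ω/2) = (a − b)/(a + b) = 0.4082/2.041 = 0.2000, so ω = 2 arcsin(0.2000) ≈ 23.1°.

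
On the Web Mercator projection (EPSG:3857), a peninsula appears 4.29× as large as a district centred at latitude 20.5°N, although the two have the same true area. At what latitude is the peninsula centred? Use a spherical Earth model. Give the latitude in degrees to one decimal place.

For equal true areas on Mercator, apparent areas scale as sec²φ, so the ratio is cos²φ₂ / cos²φ₁.
cos²φ₂ / cos²φ₁ = 4.29  ⇒  cos φ₁ = cos 20.5° / √4.29 = 0.9367/2.071 = 0.4522.
φ₁ = arccos(0.4522) ≈ 63.1°.

63.1°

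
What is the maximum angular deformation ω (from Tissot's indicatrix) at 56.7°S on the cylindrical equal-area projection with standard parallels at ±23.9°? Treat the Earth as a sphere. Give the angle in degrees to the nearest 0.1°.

56.1°

A cylindrical equal-area projection with standard parallel φ₀ has meridian scale h = cos φ / cos φ₀ and parallel scale k = cos φ₀ / cos φ (so areas are preserved, h·k = 1).
At 56.7°: h = 0.6005, k = 1.665; principal scales a = 1.665, b = 0.6005.
sin(ω/2) = (a − b)/(a + b) = 1.065/2.266 = 0.4699, so ω = 2 arcsin(0.4699) ≈ 56.1°.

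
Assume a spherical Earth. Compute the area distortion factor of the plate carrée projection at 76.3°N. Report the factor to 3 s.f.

4.22

For the equirectangular projection with φ₀ = 0 (plate carrée), h = 1 along meridians and k = sec φ along parallels.
Areal scale = h·k = 1 × sec φ; at 76.3°, h = 1.000, k = 4.222, so h·k = 4.222.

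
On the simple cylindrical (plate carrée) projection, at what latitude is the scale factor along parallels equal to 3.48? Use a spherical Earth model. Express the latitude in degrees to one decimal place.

73.3°

Plate carrée: h = 1, k = sec φ along parallels.
sec φ = 3.48  ⇒  cos φ = 0.2874  ⇒  φ ≈ 73.3°.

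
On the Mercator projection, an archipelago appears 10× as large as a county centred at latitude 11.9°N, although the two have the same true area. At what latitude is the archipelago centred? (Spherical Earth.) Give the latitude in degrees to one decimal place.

72.0°

For equal true areas on Mercator, apparent areas scale as sec²φ, so the ratio is cos²φ₂ / cos²φ₁.
cos²φ₂ / cos²φ₁ = 10  ⇒  cos φ₁ = cos 11.9° / √10 = 0.9785/3.162 = 0.3094.
φ₁ = arccos(0.3094) ≈ 72.0°.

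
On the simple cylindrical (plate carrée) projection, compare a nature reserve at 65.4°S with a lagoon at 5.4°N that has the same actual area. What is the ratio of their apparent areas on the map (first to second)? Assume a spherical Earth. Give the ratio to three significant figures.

2.39

For the equirectangular projection with φ₀ = 0 (plate carrée), h = 1 along meridians and k = sec φ along parallels.
Areal scale at 65.4°: h·k = 1.000 × 2.402 = 2.402.
Areal scale at 5.4°: h·k = 1.000 × 1.004 = 1.004.
Ratio = 2.402/1.004 ≈ 2.39.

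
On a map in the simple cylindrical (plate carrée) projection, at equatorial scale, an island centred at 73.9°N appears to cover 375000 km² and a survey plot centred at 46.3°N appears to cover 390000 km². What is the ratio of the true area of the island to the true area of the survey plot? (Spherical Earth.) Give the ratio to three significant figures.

0.386

On the plate carrée, areal scale = h·k = 1 × sec φ, so true area = apparent × cos φ.
True area of island: 375000 × cos(73.9°) = 375000 × 0.2773 = 104000 km².
True area of survey plot: 390000 × cos(46.3°) = 390000 × 0.6909 = 269400 km².
Ratio = 104000 / 269400 ≈ 0.386.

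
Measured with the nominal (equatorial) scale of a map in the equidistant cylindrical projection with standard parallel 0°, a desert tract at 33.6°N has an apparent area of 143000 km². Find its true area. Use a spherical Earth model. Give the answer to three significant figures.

119000 km²

Plate carrée maps x = Rλ, y = Rφ. The meridian scale is h = 1 and the parallel scale is k = 1/cos φ = sec φ.
Areal scale = h·k = 1 × sec φ; at 33.6°, h = 1.000, k = 1.201, so h·k = 1.201.
True area = apparent / (areal scale) = 143000 / 1.201 ≈ 119000 km².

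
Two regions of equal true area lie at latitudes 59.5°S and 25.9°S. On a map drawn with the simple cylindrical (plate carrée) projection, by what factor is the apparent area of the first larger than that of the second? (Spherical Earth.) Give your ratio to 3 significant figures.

Plate carrée maps x = Rλ, y = Rφ. The meridian scale is h = 1 and the parallel scale is k = 1/cos φ = sec φ.
Areal scale at 59.5°: h·k = 1.000 × 1.970 = 1.970.
Areal scale at 25.9°: h·k = 1.000 × 1.112 = 1.112.
Ratio = 1.970/1.112 ≈ 1.77.

1.77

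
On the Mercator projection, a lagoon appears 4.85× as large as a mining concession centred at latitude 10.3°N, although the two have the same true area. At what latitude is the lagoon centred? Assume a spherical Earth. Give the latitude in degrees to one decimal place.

On Mercator, (apparent₁)/(apparent₂) = sec²φ₁ / sec²φ₂ when true areas are equal.
cos²φ₂ / cos²φ₁ = 4.85  ⇒  cos φ₁ = cos 10.3° / √4.85 = 0.9839/2.202 = 0.4468.
φ₁ = arccos(0.4468) ≈ 63.5°.

63.5°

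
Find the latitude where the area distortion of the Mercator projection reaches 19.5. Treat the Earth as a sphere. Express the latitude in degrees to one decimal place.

Mercator areal scale is sec²φ.
sec²φ = 19.5  ⇒  cos²φ = 0.05128  ⇒  cos φ = 0.2265.
φ = arccos(0.2265) ≈ 76.9°.

76.9°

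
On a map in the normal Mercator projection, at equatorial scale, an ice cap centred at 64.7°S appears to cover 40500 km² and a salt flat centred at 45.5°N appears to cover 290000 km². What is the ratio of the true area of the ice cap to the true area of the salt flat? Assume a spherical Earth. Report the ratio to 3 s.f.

Since Mercator area scale is 1/cos²φ, the true area equals the apparent area multiplied by cos²φ.
True area of ice cap: 40500 × cos²(64.7°) = 40500 × 0.1826 = 7397 km².
True area of salt flat: 290000 × cos²(45.5°) = 290000 × 0.4913 = 142500 km².
Ratio = 7397 / 142500 ≈ 0.0519.

0.0519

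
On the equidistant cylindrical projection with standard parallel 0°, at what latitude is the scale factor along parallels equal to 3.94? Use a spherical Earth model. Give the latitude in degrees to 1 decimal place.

Plate carrée: h = 1, k = sec φ along parallels.
sec φ = 3.94  ⇒  cos φ = 0.2538  ⇒  φ ≈ 75.3°.

75.3°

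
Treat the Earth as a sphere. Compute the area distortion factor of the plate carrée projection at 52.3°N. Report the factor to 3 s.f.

1.64

Plate carrée maps x = Rλ, y = Rφ. The meridian scale is h = 1 and the parallel scale is k = 1/cos φ = sec φ.
Areal scale = h·k = 1 × sec φ; at 52.3°, h = 1.000, k = 1.635, so h·k = 1.635.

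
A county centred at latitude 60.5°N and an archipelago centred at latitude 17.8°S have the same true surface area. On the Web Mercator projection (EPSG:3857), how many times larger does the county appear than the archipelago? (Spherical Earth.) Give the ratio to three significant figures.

Mercator is conformal with k = sec φ, so areal scale = k² = sec²φ.
At 60.5°: sec²(60.5°) = 1/0.4924² = 4.124.
At 17.8°: sec²(17.8°) = 1/0.9521² = 1.103.
Ratio = 4.124/1.103 = cos²(17.8°)/cos²(60.5°) ≈ 3.74.

3.74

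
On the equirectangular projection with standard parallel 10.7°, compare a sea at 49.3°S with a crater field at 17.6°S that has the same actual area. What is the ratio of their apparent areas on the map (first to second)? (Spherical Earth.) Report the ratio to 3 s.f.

1.46

The equidistant cylindrical projection with φ₀ = 10.7° has h = 1 (meridians true) and k = cos φ₀ / cos φ along parallels.
Areal scale at 49.3°: h·k = 1.000 × 1.507 = 1.507.
Areal scale at 17.6°: h·k = 1.000 × 1.031 = 1.031.
Ratio = 1.507/1.031 ≈ 1.46.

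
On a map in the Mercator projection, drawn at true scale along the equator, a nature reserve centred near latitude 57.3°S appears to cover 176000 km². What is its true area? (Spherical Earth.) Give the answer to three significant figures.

51400 km²

For Mercator, h = k = sec φ (a conformal cylindrical projection has a single point scale, 1/cos φ).
Areal scale = k² = sec²φ = 1/cos²(57.3°) = 1/0.5402² = 3.426.
True area = apparent / (areal scale) = 176000 / 3.426 ≈ 51400 km².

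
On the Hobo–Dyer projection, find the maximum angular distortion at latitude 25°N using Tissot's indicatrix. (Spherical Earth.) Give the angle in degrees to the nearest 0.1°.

The Hobo–Dyer projection is cylindrical equal-area with φ₀ = 37.5°. Cylindrical equal-area (φ₀ = 37.5°): h = cos φ / cos 37.5° along meridians, k = cos 37.5° / cos φ along parallels; h·k = 1.
At 25°: h = 1.142, k = 0.8754; principal scales a = 1.142, b = 0.8754.
sin(ω/2) = (a − b)/(a + b) = 0.2670/2.018 = 0.1323, so ω = 2 arcsin(0.1323) ≈ 15.2°.

15.2°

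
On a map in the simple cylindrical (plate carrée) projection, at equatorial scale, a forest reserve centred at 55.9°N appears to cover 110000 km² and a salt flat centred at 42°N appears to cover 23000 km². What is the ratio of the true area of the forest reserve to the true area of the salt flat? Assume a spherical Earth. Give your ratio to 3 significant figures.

Plate carrée has h = 1 and k = sec φ, giving areal scale sec φ; true area = (apparent area) · cos φ.
True area of forest reserve: 110000 × cos(55.9°) = 110000 × 0.5606 = 61670 km².
True area of salt flat: 23000 × cos(42°) = 23000 × 0.7431 = 17090 km².
Ratio = 61670 / 17090 ≈ 3.61.

3.61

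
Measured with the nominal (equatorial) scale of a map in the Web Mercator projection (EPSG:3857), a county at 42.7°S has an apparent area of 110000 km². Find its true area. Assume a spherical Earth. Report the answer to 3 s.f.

For Mercator, h = k = sec φ (a conformal cylindrical projection has a single point scale, 1/cos φ).
Areal scale = k² = sec²φ = 1/cos²(42.7°) = 1/0.7349² = 1.852.
True area = apparent / (areal scale) = 110000 / 1.852 ≈ 59400 km².

59400 km²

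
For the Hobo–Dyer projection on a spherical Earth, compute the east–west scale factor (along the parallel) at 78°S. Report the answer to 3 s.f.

The Hobo–Dyer projection is cylindrical equal-area with φ₀ = 37.5°. Cylindrical equal-area (φ₀ = 37.5°): h = cos φ / cos 37.5° along meridians, k = cos 37.5° / cos φ along parallels; h·k = 1.
k = cos 37.5° / cos 78° = 0.7934/0.2079 = 3.816.

3.82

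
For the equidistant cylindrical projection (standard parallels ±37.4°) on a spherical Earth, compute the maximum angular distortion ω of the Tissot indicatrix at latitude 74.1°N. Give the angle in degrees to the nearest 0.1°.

The equidistant cylindrical projection with φ₀ = 37.4° has h = 1 (meridians true) and k = cos φ₀ / cos φ along parallels.
At 74.1°: h = 1.000, k = 2.900; principal scales a = 2.900, b = 1.000.
sin(ω/2) = (a − b)/(a + b) = 1.900/3.900 = 0.4871, so ω = 2 arcsin(0.4871) ≈ 58.3°.

58.3°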